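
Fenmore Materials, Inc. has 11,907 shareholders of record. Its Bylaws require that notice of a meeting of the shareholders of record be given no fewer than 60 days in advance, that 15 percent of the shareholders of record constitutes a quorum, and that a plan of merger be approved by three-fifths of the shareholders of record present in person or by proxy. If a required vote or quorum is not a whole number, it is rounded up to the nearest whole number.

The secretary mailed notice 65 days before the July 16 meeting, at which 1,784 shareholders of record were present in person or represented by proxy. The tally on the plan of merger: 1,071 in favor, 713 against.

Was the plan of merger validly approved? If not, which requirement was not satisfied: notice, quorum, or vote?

Notice: 65 days given; 60 required. Satisfied.
Quorum: 15% of 11,907 = 1,786.05, rounded up to 1,787; 1,784 present. Not satisfied.
Vote: requires three-fifths of those present (1,784); 3/5 of 1784 = 1070.40, rounded up to 1071, so 1,071 needed; 1,071 in favor. Satisfied.

Invalid — quorum requirement not satisfied.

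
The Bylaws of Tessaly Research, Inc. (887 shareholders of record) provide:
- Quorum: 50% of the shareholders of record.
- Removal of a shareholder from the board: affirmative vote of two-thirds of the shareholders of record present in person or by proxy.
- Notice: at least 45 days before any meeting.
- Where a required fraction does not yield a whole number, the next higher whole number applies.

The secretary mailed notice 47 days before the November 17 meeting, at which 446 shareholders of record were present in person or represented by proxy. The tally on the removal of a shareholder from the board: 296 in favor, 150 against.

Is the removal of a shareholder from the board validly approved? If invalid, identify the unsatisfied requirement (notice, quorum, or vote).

Invalid — vote requirement not satisfied.

Notice: 47 days given; 45 required. Satisfied.
Quorum: 50% of 887 = 443.50, rounded up to 444; 446 present. Satisfied.
Vote: requires two-thirds of those present (446); 2/3 of 446 = 297.33, rounded up to 298, so 298 needed; 296 in favor. Not satisfied.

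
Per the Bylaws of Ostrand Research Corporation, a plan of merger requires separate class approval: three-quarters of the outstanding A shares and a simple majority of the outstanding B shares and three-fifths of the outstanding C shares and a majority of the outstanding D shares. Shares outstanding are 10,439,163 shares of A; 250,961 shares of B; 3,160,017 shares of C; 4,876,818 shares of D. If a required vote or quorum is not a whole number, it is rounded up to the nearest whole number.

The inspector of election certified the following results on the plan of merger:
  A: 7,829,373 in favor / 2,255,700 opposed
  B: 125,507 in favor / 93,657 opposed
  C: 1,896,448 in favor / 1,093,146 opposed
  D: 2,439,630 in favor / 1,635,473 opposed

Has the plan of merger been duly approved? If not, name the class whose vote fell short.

A: 3/4 of 10439163 = 7829372.25, rounded up to 7829373; 7,829,373 required, 7,829,373 in favor — approved.
B: a majority of 250961 is 125481; 125,481 required, 125,507 in favor — approved.
C: 3/5 of 3160017 = 1896010.20, rounded up to 1896011; 1,896,011 required, 1,896,448 in favor — approved.
D: a majority of 4876818 is 2438410; 2,438,410 required, 2,439,630 in favor — approved.

Approved — every class gave the required vote.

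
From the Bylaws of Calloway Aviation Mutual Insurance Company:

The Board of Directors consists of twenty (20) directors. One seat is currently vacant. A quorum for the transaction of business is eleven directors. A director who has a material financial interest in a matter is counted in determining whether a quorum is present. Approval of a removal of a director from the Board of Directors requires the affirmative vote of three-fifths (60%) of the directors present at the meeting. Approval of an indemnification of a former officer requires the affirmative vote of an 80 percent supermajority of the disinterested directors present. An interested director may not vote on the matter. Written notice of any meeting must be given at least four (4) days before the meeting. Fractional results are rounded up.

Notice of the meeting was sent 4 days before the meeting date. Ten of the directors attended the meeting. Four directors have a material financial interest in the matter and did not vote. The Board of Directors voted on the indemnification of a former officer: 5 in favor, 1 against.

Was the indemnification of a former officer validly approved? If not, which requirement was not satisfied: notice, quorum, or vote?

Notice: 4 days given; 4 required (4 ≥ 4). Satisfied.
Quorum: 10 present (interested directors count toward quorum); quorum is 11. Not satisfied.
Vote: the indemnification of a former officer requires four-fifths of the disinterested directors present (10 − 4 = 6). 4/5 of 6 = 4.80, rounded up to 5, so 5 affirmative votes are needed; 5 voted in favor. Satisfied. (Moot — without a quorum no business can be validly transacted.)

Invalid — quorum requirement not satisfied.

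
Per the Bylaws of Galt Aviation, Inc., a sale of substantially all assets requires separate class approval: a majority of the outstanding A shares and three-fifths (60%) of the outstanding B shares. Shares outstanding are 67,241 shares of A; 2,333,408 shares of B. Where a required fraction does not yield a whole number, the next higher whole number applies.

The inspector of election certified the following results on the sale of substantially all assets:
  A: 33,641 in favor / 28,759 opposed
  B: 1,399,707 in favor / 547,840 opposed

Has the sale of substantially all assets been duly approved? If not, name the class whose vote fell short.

Not approved — the B shares did not give the required vote.

A: a majority of 67241 is 33621; 33,621 required, 33,641 in favor — approved.
B: 3/5 of 2333408 = 1400044.80, rounded up to 1400045; 1,400,045 required, 1,399,707 in favor — not approved.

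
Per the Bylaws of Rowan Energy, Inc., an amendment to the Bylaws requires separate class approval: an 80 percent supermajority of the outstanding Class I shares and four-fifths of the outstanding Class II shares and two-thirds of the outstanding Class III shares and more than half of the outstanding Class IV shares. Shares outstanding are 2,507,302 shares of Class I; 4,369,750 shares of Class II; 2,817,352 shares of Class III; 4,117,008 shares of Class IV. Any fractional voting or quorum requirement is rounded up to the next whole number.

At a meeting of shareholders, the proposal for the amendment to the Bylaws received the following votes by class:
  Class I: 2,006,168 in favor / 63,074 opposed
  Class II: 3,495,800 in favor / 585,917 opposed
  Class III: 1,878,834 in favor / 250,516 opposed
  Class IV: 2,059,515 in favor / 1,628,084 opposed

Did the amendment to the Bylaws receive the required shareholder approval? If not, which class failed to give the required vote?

Class I: 4/5 of 2507302 = 2005841.60, rounded up to 2005842; 2,005,842 required, 2,006,168 in favor — approved.
Class II: 4/5 of 4369750 = 3495800; 3,495,800 required, 3,495,800 in favor — approved.
Class III: 2/3 of 2817352 = 1878234.67, rounded up to 1878235; 1,878,235 required, 1,878,834 in favor — approved.
Class IV: a majority of 4117008 is 2058505; 2,058,505 required, 2,059,515 in favor — approved.

Approved — every class gave the required vote.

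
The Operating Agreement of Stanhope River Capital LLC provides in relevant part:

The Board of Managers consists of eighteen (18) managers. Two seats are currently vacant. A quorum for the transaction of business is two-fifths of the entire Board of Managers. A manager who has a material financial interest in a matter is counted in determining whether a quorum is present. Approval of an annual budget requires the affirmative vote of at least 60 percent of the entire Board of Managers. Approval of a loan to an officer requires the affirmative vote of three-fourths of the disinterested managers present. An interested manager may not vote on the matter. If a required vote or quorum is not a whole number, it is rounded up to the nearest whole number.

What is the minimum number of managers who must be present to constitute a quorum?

2/5 of 18 = 7.20, rounded up to 8.

8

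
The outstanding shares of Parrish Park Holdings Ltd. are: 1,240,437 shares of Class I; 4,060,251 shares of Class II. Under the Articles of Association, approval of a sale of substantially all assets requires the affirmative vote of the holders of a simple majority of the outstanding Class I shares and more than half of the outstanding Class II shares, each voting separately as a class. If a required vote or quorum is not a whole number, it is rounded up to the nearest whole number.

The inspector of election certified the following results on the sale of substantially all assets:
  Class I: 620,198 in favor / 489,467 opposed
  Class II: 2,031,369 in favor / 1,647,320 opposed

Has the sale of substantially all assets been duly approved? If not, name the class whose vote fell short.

Class I: a majority of 1240437 is 620219; 620,219 required, 620,198 in favor — not approved.
Class II: a majority of 4060251 is 2030126; 2,030,126 required, 2,031,369 in favor — approved.

Not approved — the Class I shares did not give the required vote.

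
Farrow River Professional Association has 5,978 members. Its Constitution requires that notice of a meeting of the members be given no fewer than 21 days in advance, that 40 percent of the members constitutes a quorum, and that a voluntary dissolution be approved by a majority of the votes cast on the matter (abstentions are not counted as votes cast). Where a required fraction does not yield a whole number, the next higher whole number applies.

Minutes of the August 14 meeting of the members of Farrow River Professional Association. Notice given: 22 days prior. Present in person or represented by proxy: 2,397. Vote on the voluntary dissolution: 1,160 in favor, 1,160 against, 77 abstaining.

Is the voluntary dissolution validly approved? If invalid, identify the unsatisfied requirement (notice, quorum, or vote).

Notice: 22 days given; 21 required. Satisfied.
Quorum: 40% of 5,978 = 2,391.20, rounded up to 2,392; 2,397 present. Satisfied.
Vote: requires a majority of the votes cast (2,397 − 77 abstaining = 2,320); a majority of 2320 is 1161, so 1,161 needed; 1,160 in favor. Not satisfied.

Invalid — vote requirement not satisfied.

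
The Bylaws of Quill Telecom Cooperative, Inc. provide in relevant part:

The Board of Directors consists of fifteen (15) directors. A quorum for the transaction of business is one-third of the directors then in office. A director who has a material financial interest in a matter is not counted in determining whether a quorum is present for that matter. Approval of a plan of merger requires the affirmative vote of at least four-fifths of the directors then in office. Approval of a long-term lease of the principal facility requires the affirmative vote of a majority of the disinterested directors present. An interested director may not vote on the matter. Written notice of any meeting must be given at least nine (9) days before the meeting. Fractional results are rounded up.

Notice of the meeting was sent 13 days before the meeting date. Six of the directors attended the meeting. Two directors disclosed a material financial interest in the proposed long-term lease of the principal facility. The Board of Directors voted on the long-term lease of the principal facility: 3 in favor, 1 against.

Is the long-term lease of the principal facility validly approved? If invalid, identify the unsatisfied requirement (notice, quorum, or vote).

Invalid — quorum requirement not satisfied.

Notice: 13 days given; 9 required (13 ≥ 9). Satisfied.
Quorum: 6 present, but the 2 interested directors do not count, leaving 4. Quorum is 5. Not satisfied.
Vote: the long-term lease of the principal facility requires a majority of the disinterested directors present (6 − 2 = 4). A majority of 4 is 3, so 3 affirmative votes are needed; 3 voted in favor. Satisfied. (Moot — without a quorum no business can be validly transacted.)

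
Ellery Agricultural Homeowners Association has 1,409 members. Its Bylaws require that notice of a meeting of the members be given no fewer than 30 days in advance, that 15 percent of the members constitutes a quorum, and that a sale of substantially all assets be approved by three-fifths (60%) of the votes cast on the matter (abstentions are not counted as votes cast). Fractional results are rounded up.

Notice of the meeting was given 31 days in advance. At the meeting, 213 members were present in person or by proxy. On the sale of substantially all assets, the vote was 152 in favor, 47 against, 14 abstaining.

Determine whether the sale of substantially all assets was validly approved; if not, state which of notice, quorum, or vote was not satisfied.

Notice: 31 days given; 30 required. Satisfied.
Quorum: 15% of 1,409 = 211.35, rounded up to 212; 213 present. Satisfied.
Vote: requires three-fifths of the votes cast (213 − 14 abstaining = 199); 3/5 of 199 = 119.40, rounded up to 120, so 120 needed; 152 in favor. Satisfied.

Valid — all requirements satisfied.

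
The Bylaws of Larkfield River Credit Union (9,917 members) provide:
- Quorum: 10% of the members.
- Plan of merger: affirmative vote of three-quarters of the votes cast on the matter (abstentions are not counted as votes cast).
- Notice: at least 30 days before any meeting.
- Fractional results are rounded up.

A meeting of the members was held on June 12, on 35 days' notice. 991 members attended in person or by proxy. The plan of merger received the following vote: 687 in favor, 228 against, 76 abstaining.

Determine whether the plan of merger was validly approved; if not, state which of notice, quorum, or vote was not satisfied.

Notice: 35 days given; 30 required. Satisfied.
Quorum: 10% of 9,917 = 991.70, rounded up to 992; 991 present. Not satisfied.
Vote: requires three-fourths of the votes cast (991 − 76 abstaining = 915); 3/4 of 915 = 686.25, rounded up to 687, so 687 needed; 687 in favor. Satisfied.

Invalid — quorum requirement not satisfied.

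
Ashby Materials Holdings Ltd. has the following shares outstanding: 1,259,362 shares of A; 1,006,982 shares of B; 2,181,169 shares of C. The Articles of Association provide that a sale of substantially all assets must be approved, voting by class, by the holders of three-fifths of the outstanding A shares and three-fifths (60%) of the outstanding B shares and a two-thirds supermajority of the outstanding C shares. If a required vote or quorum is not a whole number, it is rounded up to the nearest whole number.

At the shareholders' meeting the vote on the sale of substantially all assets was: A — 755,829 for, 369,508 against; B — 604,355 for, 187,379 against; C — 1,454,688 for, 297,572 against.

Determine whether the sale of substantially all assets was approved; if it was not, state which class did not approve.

Approved — every class gave the required vote.

A: 3/5 of 1259362 = 755617.20, rounded up to 755618; 755,618 required, 755,829 in favor — approved.
B: 3/5 of 1006982 = 604189.20, rounded up to 604190; 604,190 required, 604,355 in favor — approved.
C: 2/3 of 2181169 = 1454112.67, rounded up to 1454113; 1,454,113 required, 1,454,688 in favor — approved.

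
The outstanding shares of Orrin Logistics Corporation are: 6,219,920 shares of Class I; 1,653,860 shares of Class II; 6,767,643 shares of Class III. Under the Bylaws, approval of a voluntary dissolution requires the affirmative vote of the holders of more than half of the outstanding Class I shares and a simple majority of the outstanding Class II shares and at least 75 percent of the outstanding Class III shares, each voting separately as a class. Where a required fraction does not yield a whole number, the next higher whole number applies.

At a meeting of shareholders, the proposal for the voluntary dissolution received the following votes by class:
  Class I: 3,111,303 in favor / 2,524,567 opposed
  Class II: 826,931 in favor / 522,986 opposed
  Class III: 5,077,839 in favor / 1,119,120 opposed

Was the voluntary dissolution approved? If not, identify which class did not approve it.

Approved — every class gave the required vote.

Class I: a majority of 6219920 is 3109961; 3,109,961 required, 3,111,303 in favor — approved.
Class II: a majority of 1653860 is 826931; 826,931 required, 826,931 in favor — approved.
Class III: 3/4 of 6767643 = 5075732.25, rounded up to 5075733; 5,075,733 required, 5,077,839 in favor — approved.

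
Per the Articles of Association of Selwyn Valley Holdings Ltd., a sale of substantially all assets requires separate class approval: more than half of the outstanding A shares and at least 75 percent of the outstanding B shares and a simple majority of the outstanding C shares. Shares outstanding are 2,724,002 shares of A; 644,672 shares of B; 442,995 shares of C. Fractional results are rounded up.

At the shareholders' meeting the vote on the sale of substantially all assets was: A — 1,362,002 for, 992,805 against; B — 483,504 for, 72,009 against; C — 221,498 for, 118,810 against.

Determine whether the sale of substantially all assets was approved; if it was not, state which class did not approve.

A: a majority of 2724002 is 1362002; 1,362,002 required, 1,362,002 in favor — approved.
B: 3/4 of 644672 = 483504; 483,504 required, 483,504 in favor — approved.
C: a majority of 442995 is 221498; 221,498 required, 221,498 in favor — approved.

Approved — every class gave the required vote.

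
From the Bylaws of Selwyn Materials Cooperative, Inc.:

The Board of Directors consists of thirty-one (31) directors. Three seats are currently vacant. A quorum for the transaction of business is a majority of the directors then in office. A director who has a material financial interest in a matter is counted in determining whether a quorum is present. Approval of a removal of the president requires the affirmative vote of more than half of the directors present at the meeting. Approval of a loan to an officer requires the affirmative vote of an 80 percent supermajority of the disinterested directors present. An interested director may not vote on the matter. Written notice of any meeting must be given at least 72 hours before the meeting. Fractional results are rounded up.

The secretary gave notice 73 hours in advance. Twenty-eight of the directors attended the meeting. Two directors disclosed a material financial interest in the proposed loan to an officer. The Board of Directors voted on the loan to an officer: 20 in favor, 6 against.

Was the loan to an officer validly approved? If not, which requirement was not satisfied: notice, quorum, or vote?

Invalid — vote requirement not satisfied.

Notice: 73 hours given; 72 required (73 ≥ 72). Satisfied.
Quorum: 28 present (interested directors count toward quorum); quorum is 15. Satisfied.
Vote: the loan to an officer requires four-fifths of the disinterested directors present (28 − 2 = 26). 4/5 of 26 = 20.80, rounded up to 21, so 21 affirmative votes are needed; 20 voted in favor. Not satisfied.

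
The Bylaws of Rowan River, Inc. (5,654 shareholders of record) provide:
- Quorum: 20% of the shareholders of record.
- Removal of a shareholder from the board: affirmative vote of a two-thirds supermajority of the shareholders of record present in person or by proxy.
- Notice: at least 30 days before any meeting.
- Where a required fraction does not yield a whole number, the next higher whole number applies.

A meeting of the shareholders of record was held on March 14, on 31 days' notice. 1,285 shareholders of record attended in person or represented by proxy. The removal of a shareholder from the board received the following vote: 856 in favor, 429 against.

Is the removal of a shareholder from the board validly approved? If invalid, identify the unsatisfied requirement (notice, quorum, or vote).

Notice: 31 days given; 30 required. Satisfied.
Quorum: 20% of 5,654 = 1,130.80, rounded up to 1,131; 1,285 present. Satisfied.
Vote: requires two-thirds of those present (1,285); 2/3 of 1285 = 856.67, rounded up to 857, so 857 needed; 856 in favor. Not satisfied.

Invalid — vote requirement not satisfied.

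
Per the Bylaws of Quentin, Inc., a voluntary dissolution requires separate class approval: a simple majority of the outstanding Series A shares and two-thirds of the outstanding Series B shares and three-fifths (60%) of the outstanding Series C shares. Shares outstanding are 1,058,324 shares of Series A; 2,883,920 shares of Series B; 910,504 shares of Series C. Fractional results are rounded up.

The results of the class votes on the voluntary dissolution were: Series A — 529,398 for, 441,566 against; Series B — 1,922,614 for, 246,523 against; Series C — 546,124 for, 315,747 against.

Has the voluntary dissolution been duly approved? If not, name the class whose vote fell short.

Not approved — the Series C shares did not give the required vote.

Series A: a majority of 1058324 is 529163; 529,163 required, 529,398 in favor — approved.
Series B: 2/3 of 2883920 = 1922613.33, rounded up to 1922614; 1,922,614 required, 1,922,614 in favor — approved.
Series C: 3/5 of 910504 = 546302.40, rounded up to 546303; 546,303 required, 546,124 in favor — not approved.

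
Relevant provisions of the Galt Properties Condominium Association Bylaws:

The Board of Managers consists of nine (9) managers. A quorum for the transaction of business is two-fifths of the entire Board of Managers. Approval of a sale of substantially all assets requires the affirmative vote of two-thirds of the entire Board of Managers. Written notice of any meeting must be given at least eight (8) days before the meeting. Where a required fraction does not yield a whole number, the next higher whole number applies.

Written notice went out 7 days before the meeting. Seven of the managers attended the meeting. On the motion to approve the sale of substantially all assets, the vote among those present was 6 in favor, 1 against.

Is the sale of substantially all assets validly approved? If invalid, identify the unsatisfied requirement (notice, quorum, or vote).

Notice: 7 days given; 8 required (7 < 8). Not satisfied.
Quorum: 7 present; quorum is 4. Satisfied.
Vote: the sale of substantially all assets requires two-thirds of the entire Board of Managers (9). 2/3 of 9 = 6, so 6 affirmative votes are needed; 6 voted in favor. Satisfied.

Invalid — notice requirement not satisfied.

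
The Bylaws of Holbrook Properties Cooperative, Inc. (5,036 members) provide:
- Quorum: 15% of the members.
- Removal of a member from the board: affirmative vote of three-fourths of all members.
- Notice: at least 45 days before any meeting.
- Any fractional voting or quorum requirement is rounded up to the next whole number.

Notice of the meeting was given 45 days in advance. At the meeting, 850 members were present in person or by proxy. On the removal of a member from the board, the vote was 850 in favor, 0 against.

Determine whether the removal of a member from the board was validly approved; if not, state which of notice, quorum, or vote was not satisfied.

Notice: 45 days given; 45 required. Satisfied.
Quorum: 15% of 5,036 = 755.40, rounded up to 756; 850 present. Satisfied.
Vote: requires three-fourths of all members (5,036); 3/4 of 5036 = 3777, so 3,777 needed; 850 in favor. Not satisfied.

Invalid — vote requirement not satisfied.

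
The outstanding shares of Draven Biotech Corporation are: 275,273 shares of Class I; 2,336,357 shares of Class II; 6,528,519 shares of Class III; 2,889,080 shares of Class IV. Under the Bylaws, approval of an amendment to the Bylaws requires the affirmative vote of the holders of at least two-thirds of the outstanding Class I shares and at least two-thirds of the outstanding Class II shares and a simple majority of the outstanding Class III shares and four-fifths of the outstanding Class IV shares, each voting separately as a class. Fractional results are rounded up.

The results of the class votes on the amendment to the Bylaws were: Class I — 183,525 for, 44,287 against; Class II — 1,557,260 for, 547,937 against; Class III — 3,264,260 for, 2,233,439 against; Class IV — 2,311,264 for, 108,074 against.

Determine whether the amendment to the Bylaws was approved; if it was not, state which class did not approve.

Class I: 2/3 of 275273 = 183515.33, rounded up to 183516; 183,516 required, 183,525 in favor — approved.
Class II: 2/3 of 2336357 = 1557571.33, rounded up to 1557572; 1,557,572 required, 1,557,260 in favor — not approved.
Class III: a majority of 6528519 is 3264260; 3,264,260 required, 3,264,260 in favor — approved.
Class IV: 4/5 of 2889080 = 2311264; 2,311,264 required, 2,311,264 in favor — approved.

Not approved — the Class II shares did not give the required vote.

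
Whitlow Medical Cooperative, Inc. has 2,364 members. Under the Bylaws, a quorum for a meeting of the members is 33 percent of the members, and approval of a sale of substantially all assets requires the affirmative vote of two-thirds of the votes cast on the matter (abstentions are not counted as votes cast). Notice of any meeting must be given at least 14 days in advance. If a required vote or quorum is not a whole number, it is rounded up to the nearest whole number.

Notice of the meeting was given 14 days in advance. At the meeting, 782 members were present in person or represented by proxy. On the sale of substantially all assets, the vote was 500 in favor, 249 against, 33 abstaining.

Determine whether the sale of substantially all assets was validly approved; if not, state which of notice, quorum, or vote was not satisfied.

Valid — all requirements satisfied.

Notice: 14 days given; 14 required. Satisfied.
Quorum: 33% of 2,364 = 780.12, rounded up to 781; 782 present. Satisfied.
Vote: requires two-thirds of the votes cast (782 − 33 abstaining = 749); 2/3 of 749 = 499.33, rounded up to 500, so 500 needed; 500 in favor. Satisfied.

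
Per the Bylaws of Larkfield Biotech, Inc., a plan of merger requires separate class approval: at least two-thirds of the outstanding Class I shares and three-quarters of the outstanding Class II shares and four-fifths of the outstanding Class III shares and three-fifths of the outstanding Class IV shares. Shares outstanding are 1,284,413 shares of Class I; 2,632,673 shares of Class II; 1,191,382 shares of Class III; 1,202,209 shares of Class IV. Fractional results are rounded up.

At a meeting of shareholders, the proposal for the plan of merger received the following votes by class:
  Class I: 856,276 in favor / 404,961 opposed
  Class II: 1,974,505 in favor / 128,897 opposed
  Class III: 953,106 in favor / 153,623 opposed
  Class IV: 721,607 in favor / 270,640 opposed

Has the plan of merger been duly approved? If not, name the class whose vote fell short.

Class I: 2/3 of 1284413 = 856275.33, rounded up to 856276; 856,276 required, 856,276 in favor — approved.
Class II: 3/4 of 2632673 = 1974504.75, rounded up to 1974505; 1,974,505 required, 1,974,505 in favor — approved.
Class III: 4/5 of 1191382 = 953105.60, rounded up to 953106; 953,106 required, 953,106 in favor — approved.
Class IV: 3/5 of 1202209 = 721325.40, rounded up to 721326; 721,326 required, 721,607 in favor — approved.

Approved — every class gave the required vote.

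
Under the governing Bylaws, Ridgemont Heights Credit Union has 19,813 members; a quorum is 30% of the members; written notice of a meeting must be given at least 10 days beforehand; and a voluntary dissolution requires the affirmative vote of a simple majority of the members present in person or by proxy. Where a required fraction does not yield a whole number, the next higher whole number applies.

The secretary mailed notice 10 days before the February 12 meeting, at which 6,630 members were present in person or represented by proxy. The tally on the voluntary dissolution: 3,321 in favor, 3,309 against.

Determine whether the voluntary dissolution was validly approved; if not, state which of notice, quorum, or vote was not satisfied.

Valid — all requirements satisfied.

Notice: 10 days given; 10 required. Satisfied.
Quorum: 30% of 19,813 = 5,943.90, rounded up to 5,944; 6,630 present. Satisfied.
Vote: requires a majority of those present (6,630); a majority of 6630 is 3316, so 3,316 needed; 3,321 in favor. Satisfied.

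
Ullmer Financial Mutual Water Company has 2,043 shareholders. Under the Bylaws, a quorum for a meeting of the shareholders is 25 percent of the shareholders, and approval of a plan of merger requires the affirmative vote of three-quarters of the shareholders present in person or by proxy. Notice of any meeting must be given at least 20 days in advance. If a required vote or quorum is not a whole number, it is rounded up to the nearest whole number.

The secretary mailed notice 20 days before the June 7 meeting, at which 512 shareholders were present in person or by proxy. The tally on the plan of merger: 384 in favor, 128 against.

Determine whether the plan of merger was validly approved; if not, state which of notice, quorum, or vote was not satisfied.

Notice: 20 days given; 20 required. Satisfied.
Quorum: 25% of 2,043 = 510.75, rounded up to 511; 512 present. Satisfied.
Vote: requires three-fourths of those present (512); 3/4 of 512 = 384, so 384 needed; 384 in favor. Satisfied.

Valid — all requirements satisfied.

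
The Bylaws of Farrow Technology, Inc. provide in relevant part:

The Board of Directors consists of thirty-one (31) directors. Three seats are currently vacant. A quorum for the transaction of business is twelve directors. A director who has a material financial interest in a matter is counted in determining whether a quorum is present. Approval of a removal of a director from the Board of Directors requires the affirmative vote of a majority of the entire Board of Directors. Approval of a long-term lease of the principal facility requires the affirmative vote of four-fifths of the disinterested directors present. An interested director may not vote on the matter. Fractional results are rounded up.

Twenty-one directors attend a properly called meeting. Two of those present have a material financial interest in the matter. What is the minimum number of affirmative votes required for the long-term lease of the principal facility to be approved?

The long-term lease of the principal facility requires four-fifths of the disinterested directors present (21 − 2 = 19).
4/5 of 19 = 15.20, rounded up to 16.

16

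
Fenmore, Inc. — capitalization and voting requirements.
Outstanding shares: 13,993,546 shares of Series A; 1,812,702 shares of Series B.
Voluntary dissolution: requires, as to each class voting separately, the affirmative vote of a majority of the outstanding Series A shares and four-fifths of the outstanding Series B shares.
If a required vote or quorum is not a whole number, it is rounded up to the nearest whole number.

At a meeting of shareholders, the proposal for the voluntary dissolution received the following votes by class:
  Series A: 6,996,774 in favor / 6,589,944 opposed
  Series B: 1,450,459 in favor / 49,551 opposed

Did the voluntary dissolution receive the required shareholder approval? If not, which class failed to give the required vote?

Series A: a majority of 13993546 is 6996774; 6,996,774 required, 6,996,774 in favor — approved.
Series B: 4/5 of 1812702 = 1450161.60, rounded up to 1450162; 1,450,162 required, 1,450,459 in favor — approved.

Approved — every class gave the required vote.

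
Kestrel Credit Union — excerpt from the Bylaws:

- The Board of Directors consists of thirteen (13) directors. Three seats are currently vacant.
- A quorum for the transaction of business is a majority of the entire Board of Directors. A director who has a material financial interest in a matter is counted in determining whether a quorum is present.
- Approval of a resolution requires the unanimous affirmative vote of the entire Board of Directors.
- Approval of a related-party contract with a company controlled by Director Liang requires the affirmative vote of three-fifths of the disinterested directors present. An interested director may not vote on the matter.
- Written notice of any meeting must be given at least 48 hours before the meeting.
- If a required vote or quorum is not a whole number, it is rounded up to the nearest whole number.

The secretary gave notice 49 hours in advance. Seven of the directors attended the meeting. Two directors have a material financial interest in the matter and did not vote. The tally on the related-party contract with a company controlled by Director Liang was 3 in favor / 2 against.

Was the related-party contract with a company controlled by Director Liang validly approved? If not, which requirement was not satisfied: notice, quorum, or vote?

Notice: 49 hours given; 48 required (49 ≥ 48). Satisfied.
Quorum: 7 present (interested directors count toward quorum); quorum is 7. Satisfied.
Vote: the related-party contract with a company controlled by Director Liang requires three-fifths of the disinterested directors present (7 − 2 = 5). 3/5 of 5 = 3, so 3 affirmative votes are needed; 3 voted in favor. Satisfied.

Valid — all requirements satisfied.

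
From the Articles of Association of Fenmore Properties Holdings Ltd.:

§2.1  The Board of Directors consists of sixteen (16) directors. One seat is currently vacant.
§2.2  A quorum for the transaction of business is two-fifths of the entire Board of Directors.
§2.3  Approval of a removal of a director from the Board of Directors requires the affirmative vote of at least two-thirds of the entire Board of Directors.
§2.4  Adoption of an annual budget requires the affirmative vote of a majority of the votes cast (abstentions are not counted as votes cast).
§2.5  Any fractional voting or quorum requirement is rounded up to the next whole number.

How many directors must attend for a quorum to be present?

7

2/5 of 16 = 6.40, rounded up to 7.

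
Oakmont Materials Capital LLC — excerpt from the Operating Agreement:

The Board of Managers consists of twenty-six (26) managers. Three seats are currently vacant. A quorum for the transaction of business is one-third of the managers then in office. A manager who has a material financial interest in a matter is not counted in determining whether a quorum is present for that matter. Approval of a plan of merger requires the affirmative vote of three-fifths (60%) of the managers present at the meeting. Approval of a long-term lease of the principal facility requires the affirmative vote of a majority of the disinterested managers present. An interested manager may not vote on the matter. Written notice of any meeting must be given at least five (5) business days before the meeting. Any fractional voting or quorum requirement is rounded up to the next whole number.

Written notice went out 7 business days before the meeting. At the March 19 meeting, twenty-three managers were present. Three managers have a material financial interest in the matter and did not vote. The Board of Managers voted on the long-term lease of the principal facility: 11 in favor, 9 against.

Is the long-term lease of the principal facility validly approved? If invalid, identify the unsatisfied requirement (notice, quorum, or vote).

Valid — all requirements satisfied.

Notice: 7 business days given; 5 required (7 ≥ 5). Satisfied.
Quorum: 23 present, but the 3 interested managers do not count, leaving 20. Quorum is 8. Satisfied.
Vote: the long-term lease of the principal facility requires a majority of the disinterested managers present (23 − 3 = 20). A majority of 20 is 11, so 11 affirmative votes are needed; 11 voted in favor. Satisfied.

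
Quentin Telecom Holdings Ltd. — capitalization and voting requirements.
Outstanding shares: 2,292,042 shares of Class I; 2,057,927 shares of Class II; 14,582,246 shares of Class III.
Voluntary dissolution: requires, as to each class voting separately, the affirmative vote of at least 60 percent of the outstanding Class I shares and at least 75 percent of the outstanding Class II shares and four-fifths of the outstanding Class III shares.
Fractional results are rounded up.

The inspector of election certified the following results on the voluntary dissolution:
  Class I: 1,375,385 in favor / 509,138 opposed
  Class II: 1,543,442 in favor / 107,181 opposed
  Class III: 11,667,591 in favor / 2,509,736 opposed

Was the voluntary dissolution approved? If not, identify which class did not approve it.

Not approved — the Class II shares did not give the required vote.

Class I: 3/5 of 2292042 = 1375225.20, rounded up to 1375226; 1,375,226 required, 1,375,385 in favor — approved.
Class II: 3/4 of 2057927 = 1543445.25, rounded up to 1543446; 1,543,446 required, 1,543,442 in favor — not approved.
Class III: 4/5 of 14582246 = 11665796.80, rounded up to 11665797; 11,665,797 required, 11,667,591 in favor — approved.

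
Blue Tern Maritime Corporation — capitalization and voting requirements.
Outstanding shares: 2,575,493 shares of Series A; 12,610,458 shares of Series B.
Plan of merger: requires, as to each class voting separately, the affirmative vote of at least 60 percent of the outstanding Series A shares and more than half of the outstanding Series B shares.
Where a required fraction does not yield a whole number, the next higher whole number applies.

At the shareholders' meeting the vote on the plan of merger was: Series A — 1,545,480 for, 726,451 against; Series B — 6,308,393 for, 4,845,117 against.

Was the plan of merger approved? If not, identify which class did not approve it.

Approved — every class gave the required vote.

Series A: 3/5 of 2575493 = 1545295.80, rounded up to 1545296; 1,545,296 required, 1,545,480 in favor — approved.
Series B: a majority of 12610458 is 6305230; 6,305,230 required, 6,308,393 in favor — approved.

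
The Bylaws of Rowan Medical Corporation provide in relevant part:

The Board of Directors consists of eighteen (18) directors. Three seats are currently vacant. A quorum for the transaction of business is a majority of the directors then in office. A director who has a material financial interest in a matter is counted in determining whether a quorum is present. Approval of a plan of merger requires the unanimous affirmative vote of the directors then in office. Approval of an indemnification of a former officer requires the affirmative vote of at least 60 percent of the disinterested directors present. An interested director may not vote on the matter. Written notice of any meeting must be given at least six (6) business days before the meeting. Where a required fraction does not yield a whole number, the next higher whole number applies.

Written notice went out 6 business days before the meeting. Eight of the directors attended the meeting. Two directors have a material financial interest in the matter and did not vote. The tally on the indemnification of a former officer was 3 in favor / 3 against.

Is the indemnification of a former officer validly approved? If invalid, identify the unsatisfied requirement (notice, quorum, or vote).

Invalid — vote requirement not satisfied.

Notice: 6 business days given; 6 required (6 ≥ 6). Satisfied.
Quorum: 8 present (interested directors count toward quorum); quorum is 8. Satisfied.
Vote: the indemnification of a former officer requires three-fifths of the disinterested directors present (8 − 2 = 6). 3/5 of 6 = 3.60, rounded up to 4, so 4 affirmative votes are needed; 3 voted in favor. Not satisfied.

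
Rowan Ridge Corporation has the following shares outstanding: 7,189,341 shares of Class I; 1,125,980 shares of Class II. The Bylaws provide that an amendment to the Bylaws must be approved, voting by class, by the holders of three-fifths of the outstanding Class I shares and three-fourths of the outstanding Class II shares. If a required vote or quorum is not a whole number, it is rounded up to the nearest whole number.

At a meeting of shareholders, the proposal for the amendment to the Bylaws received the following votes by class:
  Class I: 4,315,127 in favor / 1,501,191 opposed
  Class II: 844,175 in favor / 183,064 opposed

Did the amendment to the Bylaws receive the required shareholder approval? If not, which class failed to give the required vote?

Not approved — the Class II shares did not give the required vote.

Class I: 3/5 of 7189341 = 4313604.60, rounded up to 4313605; 4,313,605 required, 4,315,127 in favor — approved.
Class II: 3/4 of 1125980 = 844485; 844,485 required, 844,175 in favor — not approved.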